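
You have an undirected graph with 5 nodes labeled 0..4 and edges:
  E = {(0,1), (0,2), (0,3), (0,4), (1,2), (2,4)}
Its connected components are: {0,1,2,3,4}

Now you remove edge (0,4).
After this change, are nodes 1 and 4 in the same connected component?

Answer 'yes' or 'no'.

Answer: yes

Derivation:
Initial components: {0,1,2,3,4}
Removing edge (0,4): not a bridge — component count unchanged at 1.
New components: {0,1,2,3,4}
Are 1 and 4 in the same component? yes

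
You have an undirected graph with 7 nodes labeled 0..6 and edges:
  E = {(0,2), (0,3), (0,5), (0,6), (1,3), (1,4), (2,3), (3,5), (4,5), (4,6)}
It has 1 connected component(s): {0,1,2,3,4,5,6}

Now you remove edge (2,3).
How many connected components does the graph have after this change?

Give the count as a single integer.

Initial component count: 1
Remove (2,3): not a bridge. Count unchanged: 1.
  After removal, components: {0,1,2,3,4,5,6}
New component count: 1

Answer: 1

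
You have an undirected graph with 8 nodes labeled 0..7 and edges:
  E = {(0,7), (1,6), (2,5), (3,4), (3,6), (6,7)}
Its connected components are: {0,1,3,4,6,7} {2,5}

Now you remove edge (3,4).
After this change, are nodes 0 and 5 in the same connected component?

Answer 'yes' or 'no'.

Answer: no

Derivation:
Initial components: {0,1,3,4,6,7} {2,5}
Removing edge (3,4): it was a bridge — component count 2 -> 3.
New components: {0,1,3,6,7} {2,5} {4}
Are 0 and 5 in the same component? no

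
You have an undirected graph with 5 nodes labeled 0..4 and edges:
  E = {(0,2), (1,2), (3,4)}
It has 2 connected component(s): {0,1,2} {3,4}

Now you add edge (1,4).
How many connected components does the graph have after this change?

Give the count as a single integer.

Answer: 1

Derivation:
Initial component count: 2
Add (1,4): merges two components. Count decreases: 2 -> 1.
New component count: 1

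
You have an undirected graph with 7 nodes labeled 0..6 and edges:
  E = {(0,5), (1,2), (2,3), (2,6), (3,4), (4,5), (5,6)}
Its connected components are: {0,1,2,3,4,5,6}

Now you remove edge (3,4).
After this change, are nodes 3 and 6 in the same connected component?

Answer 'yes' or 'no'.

Answer: yes

Derivation:
Initial components: {0,1,2,3,4,5,6}
Removing edge (3,4): not a bridge — component count unchanged at 1.
New components: {0,1,2,3,4,5,6}
Are 3 and 6 in the same component? yes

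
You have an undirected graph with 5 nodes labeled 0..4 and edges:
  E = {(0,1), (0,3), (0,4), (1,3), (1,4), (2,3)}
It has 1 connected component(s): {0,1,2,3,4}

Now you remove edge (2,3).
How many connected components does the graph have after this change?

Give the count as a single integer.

Answer: 2

Derivation:
Initial component count: 1
Remove (2,3): it was a bridge. Count increases: 1 -> 2.
  After removal, components: {0,1,3,4} {2}
New component count: 2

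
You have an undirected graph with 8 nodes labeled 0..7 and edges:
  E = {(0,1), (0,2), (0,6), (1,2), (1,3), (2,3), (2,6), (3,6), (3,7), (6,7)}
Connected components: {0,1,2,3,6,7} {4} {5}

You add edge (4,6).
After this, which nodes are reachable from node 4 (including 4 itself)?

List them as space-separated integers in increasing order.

Answer: 0 1 2 3 4 6 7

Derivation:
Before: nodes reachable from 4: {4}
Adding (4,6): merges 4's component with another. Reachability grows.
After: nodes reachable from 4: {0,1,2,3,4,6,7}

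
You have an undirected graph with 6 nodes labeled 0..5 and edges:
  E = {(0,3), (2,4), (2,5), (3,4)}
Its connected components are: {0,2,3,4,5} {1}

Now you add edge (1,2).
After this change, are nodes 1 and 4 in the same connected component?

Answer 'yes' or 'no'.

Answer: yes

Derivation:
Initial components: {0,2,3,4,5} {1}
Adding edge (1,2): merges {1} and {0,2,3,4,5}.
New components: {0,1,2,3,4,5}
Are 1 and 4 in the same component? yes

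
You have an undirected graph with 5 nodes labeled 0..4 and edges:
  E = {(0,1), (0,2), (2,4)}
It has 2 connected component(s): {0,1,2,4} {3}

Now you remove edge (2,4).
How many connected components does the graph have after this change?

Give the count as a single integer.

Initial component count: 2
Remove (2,4): it was a bridge. Count increases: 2 -> 3.
  After removal, components: {0,1,2} {3} {4}
New component count: 3

Answer: 3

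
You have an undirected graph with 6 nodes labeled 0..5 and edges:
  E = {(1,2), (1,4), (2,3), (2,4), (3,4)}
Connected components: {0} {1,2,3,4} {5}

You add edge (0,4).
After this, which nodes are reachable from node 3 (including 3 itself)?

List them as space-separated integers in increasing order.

Answer: 0 1 2 3 4

Derivation:
Before: nodes reachable from 3: {1,2,3,4}
Adding (0,4): merges 3's component with another. Reachability grows.
After: nodes reachable from 3: {0,1,2,3,4}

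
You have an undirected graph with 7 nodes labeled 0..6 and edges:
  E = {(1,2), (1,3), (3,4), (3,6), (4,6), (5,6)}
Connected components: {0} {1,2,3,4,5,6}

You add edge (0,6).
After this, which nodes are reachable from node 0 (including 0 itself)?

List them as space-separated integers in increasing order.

Answer: 0 1 2 3 4 5 6

Derivation:
Before: nodes reachable from 0: {0}
Adding (0,6): merges 0's component with another. Reachability grows.
After: nodes reachable from 0: {0,1,2,3,4,5,6}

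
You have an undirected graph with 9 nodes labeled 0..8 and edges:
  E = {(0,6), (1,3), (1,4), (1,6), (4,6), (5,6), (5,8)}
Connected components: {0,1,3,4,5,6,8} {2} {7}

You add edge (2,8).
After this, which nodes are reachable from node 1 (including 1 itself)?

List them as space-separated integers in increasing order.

Answer: 0 1 2 3 4 5 6 8

Derivation:
Before: nodes reachable from 1: {0,1,3,4,5,6,8}
Adding (2,8): merges 1's component with another. Reachability grows.
After: nodes reachable from 1: {0,1,2,3,4,5,6,8}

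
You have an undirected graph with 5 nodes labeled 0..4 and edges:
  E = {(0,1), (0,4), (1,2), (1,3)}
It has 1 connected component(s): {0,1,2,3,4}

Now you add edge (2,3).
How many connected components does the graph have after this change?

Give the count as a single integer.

Answer: 1

Derivation:
Initial component count: 1
Add (2,3): endpoints already in same component. Count unchanged: 1.
New component count: 1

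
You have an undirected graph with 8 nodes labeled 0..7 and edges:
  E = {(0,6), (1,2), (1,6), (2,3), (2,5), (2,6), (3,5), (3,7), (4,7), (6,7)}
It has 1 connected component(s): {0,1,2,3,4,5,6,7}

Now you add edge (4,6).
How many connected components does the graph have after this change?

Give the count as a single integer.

Answer: 1

Derivation:
Initial component count: 1
Add (4,6): endpoints already in same component. Count unchanged: 1.
New component count: 1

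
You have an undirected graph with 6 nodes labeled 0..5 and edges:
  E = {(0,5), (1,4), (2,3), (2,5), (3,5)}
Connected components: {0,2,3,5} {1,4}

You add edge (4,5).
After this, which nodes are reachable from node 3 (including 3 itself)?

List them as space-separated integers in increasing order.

Before: nodes reachable from 3: {0,2,3,5}
Adding (4,5): merges 3's component with another. Reachability grows.
After: nodes reachable from 3: {0,1,2,3,4,5}

Answer: 0 1 2 3 4 5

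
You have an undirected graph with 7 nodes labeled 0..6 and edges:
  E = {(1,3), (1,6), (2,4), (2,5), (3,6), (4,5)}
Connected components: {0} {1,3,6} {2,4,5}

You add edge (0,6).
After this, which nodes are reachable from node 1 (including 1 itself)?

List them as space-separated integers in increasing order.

Answer: 0 1 3 6

Derivation:
Before: nodes reachable from 1: {1,3,6}
Adding (0,6): merges 1's component with another. Reachability grows.
After: nodes reachable from 1: {0,1,3,6}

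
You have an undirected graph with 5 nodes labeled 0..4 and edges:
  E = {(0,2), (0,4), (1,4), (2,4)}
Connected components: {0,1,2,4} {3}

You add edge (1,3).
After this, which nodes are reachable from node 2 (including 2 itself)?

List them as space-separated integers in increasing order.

Answer: 0 1 2 3 4

Derivation:
Before: nodes reachable from 2: {0,1,2,4}
Adding (1,3): merges 2's component with another. Reachability grows.
After: nodes reachable from 2: {0,1,2,3,4}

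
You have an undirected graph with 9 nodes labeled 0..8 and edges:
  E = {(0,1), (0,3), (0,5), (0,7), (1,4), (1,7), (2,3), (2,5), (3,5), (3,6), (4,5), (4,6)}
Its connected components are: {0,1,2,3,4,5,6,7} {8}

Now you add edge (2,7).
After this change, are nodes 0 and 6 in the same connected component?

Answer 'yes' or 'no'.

Answer: yes

Derivation:
Initial components: {0,1,2,3,4,5,6,7} {8}
Adding edge (2,7): both already in same component {0,1,2,3,4,5,6,7}. No change.
New components: {0,1,2,3,4,5,6,7} {8}
Are 0 and 6 in the same component? yes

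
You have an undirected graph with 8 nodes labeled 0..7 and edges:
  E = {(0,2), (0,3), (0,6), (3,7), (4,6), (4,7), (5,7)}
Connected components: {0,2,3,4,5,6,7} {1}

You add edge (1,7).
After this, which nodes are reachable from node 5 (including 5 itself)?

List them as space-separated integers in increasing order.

Answer: 0 1 2 3 4 5 6 7

Derivation:
Before: nodes reachable from 5: {0,2,3,4,5,6,7}
Adding (1,7): merges 5's component with another. Reachability grows.
After: nodes reachable from 5: {0,1,2,3,4,5,6,7}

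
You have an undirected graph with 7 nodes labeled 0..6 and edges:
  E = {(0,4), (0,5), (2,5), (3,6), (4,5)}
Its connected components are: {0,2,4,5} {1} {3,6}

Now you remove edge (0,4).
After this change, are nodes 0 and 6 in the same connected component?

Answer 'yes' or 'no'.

Initial components: {0,2,4,5} {1} {3,6}
Removing edge (0,4): not a bridge — component count unchanged at 3.
New components: {0,2,4,5} {1} {3,6}
Are 0 and 6 in the same component? no

Answer: no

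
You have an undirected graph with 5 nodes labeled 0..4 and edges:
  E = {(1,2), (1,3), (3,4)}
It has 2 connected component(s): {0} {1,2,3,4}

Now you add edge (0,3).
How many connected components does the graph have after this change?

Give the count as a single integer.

Answer: 1

Derivation:
Initial component count: 2
Add (0,3): merges two components. Count decreases: 2 -> 1.
New component count: 1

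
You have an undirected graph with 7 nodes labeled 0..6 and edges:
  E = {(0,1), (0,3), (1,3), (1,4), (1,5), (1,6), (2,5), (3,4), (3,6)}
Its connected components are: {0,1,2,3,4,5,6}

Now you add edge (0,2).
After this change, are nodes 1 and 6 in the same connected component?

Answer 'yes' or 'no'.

Initial components: {0,1,2,3,4,5,6}
Adding edge (0,2): both already in same component {0,1,2,3,4,5,6}. No change.
New components: {0,1,2,3,4,5,6}
Are 1 and 6 in the same component? yes

Answer: yes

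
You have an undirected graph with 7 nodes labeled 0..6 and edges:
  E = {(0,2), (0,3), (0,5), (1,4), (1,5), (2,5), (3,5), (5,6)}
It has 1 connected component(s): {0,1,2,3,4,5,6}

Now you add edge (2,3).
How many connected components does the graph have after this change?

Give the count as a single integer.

Initial component count: 1
Add (2,3): endpoints already in same component. Count unchanged: 1.
New component count: 1

Answer: 1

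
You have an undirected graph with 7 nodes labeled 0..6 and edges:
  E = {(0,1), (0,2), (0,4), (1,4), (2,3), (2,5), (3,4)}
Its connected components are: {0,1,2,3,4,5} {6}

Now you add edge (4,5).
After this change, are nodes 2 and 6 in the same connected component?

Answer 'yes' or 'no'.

Answer: no

Derivation:
Initial components: {0,1,2,3,4,5} {6}
Adding edge (4,5): both already in same component {0,1,2,3,4,5}. No change.
New components: {0,1,2,3,4,5} {6}
Are 2 and 6 in the same component? no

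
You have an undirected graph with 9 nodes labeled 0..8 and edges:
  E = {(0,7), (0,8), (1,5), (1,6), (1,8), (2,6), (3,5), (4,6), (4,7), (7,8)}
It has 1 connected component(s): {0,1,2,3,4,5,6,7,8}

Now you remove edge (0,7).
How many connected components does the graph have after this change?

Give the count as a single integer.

Answer: 1

Derivation:
Initial component count: 1
Remove (0,7): not a bridge. Count unchanged: 1.
  After removal, components: {0,1,2,3,4,5,6,7,8}
New component count: 1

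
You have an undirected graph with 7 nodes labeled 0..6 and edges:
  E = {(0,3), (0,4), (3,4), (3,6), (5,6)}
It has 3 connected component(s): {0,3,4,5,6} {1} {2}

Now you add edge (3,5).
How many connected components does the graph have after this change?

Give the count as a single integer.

Initial component count: 3
Add (3,5): endpoints already in same component. Count unchanged: 3.
New component count: 3

Answer: 3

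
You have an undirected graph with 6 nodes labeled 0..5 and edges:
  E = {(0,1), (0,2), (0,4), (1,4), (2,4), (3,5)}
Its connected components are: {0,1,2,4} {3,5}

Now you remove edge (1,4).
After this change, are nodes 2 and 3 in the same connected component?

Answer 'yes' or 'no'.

Initial components: {0,1,2,4} {3,5}
Removing edge (1,4): not a bridge — component count unchanged at 2.
New components: {0,1,2,4} {3,5}
Are 2 and 3 in the same component? no

Answer: no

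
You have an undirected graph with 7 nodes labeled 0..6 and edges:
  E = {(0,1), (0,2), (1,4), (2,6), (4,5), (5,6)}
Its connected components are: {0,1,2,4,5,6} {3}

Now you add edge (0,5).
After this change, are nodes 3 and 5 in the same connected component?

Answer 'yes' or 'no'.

Initial components: {0,1,2,4,5,6} {3}
Adding edge (0,5): both already in same component {0,1,2,4,5,6}. No change.
New components: {0,1,2,4,5,6} {3}
Are 3 and 5 in the same component? no

Answer: no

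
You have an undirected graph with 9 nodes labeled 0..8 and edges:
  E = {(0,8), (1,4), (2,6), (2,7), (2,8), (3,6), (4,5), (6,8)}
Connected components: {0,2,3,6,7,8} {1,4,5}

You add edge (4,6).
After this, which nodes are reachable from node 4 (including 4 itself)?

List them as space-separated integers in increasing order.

Answer: 0 1 2 3 4 5 6 7 8

Derivation:
Before: nodes reachable from 4: {1,4,5}
Adding (4,6): merges 4's component with another. Reachability grows.
After: nodes reachable from 4: {0,1,2,3,4,5,6,7,8}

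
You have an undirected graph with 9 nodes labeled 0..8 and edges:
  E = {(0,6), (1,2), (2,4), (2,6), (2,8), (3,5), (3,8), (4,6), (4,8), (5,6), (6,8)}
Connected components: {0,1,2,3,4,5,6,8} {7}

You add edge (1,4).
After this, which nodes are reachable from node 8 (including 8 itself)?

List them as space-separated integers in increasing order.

Answer: 0 1 2 3 4 5 6 8

Derivation:
Before: nodes reachable from 8: {0,1,2,3,4,5,6,8}
Adding (1,4): both endpoints already in same component. Reachability from 8 unchanged.
After: nodes reachable from 8: {0,1,2,3,4,5,6,8}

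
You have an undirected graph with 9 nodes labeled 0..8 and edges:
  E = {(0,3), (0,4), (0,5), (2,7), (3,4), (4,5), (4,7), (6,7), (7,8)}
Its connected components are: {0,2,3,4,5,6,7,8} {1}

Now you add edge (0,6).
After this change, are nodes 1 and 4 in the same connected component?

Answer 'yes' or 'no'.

Initial components: {0,2,3,4,5,6,7,8} {1}
Adding edge (0,6): both already in same component {0,2,3,4,5,6,7,8}. No change.
New components: {0,2,3,4,5,6,7,8} {1}
Are 1 and 4 in the same component? no

Answer: no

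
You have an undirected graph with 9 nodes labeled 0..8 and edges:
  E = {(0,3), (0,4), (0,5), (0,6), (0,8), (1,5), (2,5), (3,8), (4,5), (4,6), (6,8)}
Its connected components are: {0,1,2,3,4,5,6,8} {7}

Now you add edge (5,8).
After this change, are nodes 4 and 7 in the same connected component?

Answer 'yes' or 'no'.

Initial components: {0,1,2,3,4,5,6,8} {7}
Adding edge (5,8): both already in same component {0,1,2,3,4,5,6,8}. No change.
New components: {0,1,2,3,4,5,6,8} {7}
Are 4 and 7 in the same component? no

Answer: no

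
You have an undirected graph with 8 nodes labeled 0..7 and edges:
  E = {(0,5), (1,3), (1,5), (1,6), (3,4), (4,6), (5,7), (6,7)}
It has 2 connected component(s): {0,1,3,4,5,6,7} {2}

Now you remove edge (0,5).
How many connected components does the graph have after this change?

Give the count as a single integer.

Initial component count: 2
Remove (0,5): it was a bridge. Count increases: 2 -> 3.
  After removal, components: {0} {1,3,4,5,6,7} {2}
New component count: 3

Answer: 3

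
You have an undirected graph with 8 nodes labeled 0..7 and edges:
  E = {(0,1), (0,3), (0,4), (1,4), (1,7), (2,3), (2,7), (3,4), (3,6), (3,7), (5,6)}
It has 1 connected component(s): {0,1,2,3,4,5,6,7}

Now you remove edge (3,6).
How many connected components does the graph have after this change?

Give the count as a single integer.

Initial component count: 1
Remove (3,6): it was a bridge. Count increases: 1 -> 2.
  After removal, components: {0,1,2,3,4,7} {5,6}
New component count: 2

Answer: 2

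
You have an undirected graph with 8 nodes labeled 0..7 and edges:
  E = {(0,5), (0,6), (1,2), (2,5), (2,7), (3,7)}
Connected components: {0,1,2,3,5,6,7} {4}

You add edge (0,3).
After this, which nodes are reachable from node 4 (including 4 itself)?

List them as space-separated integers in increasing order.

Answer: 4

Derivation:
Before: nodes reachable from 4: {4}
Adding (0,3): both endpoints already in same component. Reachability from 4 unchanged.
After: nodes reachable from 4: {4}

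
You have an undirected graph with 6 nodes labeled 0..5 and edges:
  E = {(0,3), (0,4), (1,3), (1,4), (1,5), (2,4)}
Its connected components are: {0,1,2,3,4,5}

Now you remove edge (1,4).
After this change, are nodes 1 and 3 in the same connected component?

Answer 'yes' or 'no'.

Initial components: {0,1,2,3,4,5}
Removing edge (1,4): not a bridge — component count unchanged at 1.
New components: {0,1,2,3,4,5}
Are 1 and 3 in the same component? yes

Answer: yes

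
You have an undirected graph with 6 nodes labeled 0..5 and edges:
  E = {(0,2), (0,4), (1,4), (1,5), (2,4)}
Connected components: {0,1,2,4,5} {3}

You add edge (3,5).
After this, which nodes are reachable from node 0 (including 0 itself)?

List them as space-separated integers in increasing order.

Answer: 0 1 2 3 4 5

Derivation:
Before: nodes reachable from 0: {0,1,2,4,5}
Adding (3,5): merges 0's component with another. Reachability grows.
After: nodes reachable from 0: {0,1,2,3,4,5}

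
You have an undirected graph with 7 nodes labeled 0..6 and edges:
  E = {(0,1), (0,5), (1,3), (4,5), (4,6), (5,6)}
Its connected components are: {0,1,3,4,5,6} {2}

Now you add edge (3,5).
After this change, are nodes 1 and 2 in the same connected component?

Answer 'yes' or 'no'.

Answer: no

Derivation:
Initial components: {0,1,3,4,5,6} {2}
Adding edge (3,5): both already in same component {0,1,3,4,5,6}. No change.
New components: {0,1,3,4,5,6} {2}
Are 1 and 2 in the same component? no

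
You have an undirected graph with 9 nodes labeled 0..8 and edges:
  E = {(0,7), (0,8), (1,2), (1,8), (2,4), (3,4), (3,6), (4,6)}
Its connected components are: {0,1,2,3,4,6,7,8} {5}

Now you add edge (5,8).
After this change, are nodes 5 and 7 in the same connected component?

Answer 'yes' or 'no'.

Initial components: {0,1,2,3,4,6,7,8} {5}
Adding edge (5,8): merges {5} and {0,1,2,3,4,6,7,8}.
New components: {0,1,2,3,4,5,6,7,8}
Are 5 and 7 in the same component? yes

Answer: yes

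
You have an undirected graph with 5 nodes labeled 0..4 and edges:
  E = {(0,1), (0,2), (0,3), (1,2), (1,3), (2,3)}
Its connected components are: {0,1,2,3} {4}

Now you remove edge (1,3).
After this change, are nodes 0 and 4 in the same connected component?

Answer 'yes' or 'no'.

Initial components: {0,1,2,3} {4}
Removing edge (1,3): not a bridge — component count unchanged at 2.
New components: {0,1,2,3} {4}
Are 0 and 4 in the same component? no

Answer: no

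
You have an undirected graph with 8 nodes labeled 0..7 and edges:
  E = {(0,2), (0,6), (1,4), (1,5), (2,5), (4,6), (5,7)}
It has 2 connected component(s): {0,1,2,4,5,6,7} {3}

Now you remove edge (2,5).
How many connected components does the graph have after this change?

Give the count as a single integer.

Initial component count: 2
Remove (2,5): not a bridge. Count unchanged: 2.
  After removal, components: {0,1,2,4,5,6,7} {3}
New component count: 2

Answer: 2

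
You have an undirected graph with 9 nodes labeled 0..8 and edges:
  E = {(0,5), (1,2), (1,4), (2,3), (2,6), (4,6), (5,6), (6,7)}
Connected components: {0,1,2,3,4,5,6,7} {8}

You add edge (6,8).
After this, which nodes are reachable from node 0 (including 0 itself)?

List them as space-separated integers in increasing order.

Before: nodes reachable from 0: {0,1,2,3,4,5,6,7}
Adding (6,8): merges 0's component with another. Reachability grows.
After: nodes reachable from 0: {0,1,2,3,4,5,6,7,8}

Answer: 0 1 2 3 4 5 6 7 8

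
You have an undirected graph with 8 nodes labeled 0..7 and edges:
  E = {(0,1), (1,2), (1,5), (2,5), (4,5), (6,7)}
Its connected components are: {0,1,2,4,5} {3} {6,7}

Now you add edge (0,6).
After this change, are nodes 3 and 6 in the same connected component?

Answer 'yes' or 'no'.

Initial components: {0,1,2,4,5} {3} {6,7}
Adding edge (0,6): merges {0,1,2,4,5} and {6,7}.
New components: {0,1,2,4,5,6,7} {3}
Are 3 and 6 in the same component? no

Answer: no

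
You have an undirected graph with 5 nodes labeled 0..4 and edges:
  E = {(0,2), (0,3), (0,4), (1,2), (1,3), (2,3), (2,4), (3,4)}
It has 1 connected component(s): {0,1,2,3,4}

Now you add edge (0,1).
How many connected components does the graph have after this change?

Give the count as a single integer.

Answer: 1

Derivation:
Initial component count: 1
Add (0,1): endpoints already in same component. Count unchanged: 1.
New component count: 1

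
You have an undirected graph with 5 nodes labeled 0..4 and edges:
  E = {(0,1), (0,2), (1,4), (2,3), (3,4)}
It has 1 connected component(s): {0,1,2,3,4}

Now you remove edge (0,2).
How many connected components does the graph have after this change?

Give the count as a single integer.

Initial component count: 1
Remove (0,2): not a bridge. Count unchanged: 1.
  After removal, components: {0,1,2,3,4}
New component count: 1

Answer: 1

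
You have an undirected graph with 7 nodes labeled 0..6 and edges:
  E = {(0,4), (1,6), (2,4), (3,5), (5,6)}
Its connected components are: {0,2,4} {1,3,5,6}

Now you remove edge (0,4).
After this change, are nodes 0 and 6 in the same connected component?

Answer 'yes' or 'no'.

Initial components: {0,2,4} {1,3,5,6}
Removing edge (0,4): it was a bridge — component count 2 -> 3.
New components: {0} {1,3,5,6} {2,4}
Are 0 and 6 in the same component? no

Answer: no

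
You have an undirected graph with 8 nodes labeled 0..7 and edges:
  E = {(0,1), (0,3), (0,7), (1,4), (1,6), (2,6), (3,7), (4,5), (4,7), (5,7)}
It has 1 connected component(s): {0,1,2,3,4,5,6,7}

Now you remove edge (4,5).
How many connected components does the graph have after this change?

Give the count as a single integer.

Initial component count: 1
Remove (4,5): not a bridge. Count unchanged: 1.
  After removal, components: {0,1,2,3,4,5,6,7}
New component count: 1

Answer: 1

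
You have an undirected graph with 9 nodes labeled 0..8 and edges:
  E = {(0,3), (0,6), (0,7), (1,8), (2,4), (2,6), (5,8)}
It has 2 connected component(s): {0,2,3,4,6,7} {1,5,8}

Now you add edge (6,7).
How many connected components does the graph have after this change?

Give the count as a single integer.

Initial component count: 2
Add (6,7): endpoints already in same component. Count unchanged: 2.
New component count: 2

Answer: 2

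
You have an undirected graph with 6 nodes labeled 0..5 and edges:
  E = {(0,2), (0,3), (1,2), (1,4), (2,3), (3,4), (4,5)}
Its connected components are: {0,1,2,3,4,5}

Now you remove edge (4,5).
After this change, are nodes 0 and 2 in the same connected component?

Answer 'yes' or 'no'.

Initial components: {0,1,2,3,4,5}
Removing edge (4,5): it was a bridge — component count 1 -> 2.
New components: {0,1,2,3,4} {5}
Are 0 and 2 in the same component? yes

Answer: yes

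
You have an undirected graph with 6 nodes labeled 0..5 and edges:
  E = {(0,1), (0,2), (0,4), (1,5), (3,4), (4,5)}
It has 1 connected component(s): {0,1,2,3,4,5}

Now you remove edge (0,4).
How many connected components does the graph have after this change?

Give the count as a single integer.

Answer: 1

Derivation:
Initial component count: 1
Remove (0,4): not a bridge. Count unchanged: 1.
  After removal, components: {0,1,2,3,4,5}
New component count: 1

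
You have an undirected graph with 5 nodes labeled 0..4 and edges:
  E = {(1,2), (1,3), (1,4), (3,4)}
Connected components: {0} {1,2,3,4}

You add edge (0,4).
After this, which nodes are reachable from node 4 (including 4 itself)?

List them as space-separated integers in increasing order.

Before: nodes reachable from 4: {1,2,3,4}
Adding (0,4): merges 4's component with another. Reachability grows.
After: nodes reachable from 4: {0,1,2,3,4}

Answer: 0 1 2 3 4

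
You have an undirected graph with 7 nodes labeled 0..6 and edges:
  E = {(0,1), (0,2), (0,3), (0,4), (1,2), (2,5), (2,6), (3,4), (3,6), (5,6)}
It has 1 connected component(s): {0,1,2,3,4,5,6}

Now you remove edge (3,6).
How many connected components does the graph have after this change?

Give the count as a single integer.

Initial component count: 1
Remove (3,6): not a bridge. Count unchanged: 1.
  After removal, components: {0,1,2,3,4,5,6}
New component count: 1

Answer: 1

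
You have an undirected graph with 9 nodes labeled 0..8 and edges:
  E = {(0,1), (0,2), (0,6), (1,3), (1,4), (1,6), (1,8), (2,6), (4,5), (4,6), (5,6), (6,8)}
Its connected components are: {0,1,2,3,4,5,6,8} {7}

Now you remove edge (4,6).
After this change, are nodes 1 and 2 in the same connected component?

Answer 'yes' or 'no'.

Answer: yes

Derivation:
Initial components: {0,1,2,3,4,5,6,8} {7}
Removing edge (4,6): not a bridge — component count unchanged at 2.
New components: {0,1,2,3,4,5,6,8} {7}
Are 1 and 2 in the same component? yes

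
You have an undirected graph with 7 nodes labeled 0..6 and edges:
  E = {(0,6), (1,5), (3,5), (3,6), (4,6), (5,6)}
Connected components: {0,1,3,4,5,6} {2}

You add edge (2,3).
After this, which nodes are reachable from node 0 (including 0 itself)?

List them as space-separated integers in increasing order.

Before: nodes reachable from 0: {0,1,3,4,5,6}
Adding (2,3): merges 0's component with another. Reachability grows.
After: nodes reachable from 0: {0,1,2,3,4,5,6}

Answer: 0 1 2 3 4 5 6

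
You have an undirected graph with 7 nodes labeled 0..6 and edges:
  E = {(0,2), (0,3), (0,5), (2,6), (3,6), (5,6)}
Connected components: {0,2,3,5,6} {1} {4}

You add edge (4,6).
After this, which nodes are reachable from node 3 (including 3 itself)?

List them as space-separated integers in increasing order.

Before: nodes reachable from 3: {0,2,3,5,6}
Adding (4,6): merges 3's component with another. Reachability grows.
After: nodes reachable from 3: {0,2,3,4,5,6}

Answer: 0 2 3 4 5 6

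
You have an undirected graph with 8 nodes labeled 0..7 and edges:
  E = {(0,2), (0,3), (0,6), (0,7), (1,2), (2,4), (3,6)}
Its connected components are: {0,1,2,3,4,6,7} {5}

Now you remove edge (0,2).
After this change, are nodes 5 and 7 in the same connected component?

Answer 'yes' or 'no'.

Initial components: {0,1,2,3,4,6,7} {5}
Removing edge (0,2): it was a bridge — component count 2 -> 3.
New components: {0,3,6,7} {1,2,4} {5}
Are 5 and 7 in the same component? no

Answer: no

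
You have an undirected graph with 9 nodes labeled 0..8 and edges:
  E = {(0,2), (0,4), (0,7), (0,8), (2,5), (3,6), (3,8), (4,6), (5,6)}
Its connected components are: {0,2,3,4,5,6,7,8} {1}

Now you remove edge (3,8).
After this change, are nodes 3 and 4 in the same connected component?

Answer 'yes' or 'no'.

Answer: yes

Derivation:
Initial components: {0,2,3,4,5,6,7,8} {1}
Removing edge (3,8): not a bridge — component count unchanged at 2.
New components: {0,2,3,4,5,6,7,8} {1}
Are 3 and 4 in the same component? yes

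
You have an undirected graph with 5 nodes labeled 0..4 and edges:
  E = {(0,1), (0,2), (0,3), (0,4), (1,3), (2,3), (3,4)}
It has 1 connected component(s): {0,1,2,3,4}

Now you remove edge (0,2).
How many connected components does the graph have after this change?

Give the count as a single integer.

Initial component count: 1
Remove (0,2): not a bridge. Count unchanged: 1.
  After removal, components: {0,1,2,3,4}
New component count: 1

Answer: 1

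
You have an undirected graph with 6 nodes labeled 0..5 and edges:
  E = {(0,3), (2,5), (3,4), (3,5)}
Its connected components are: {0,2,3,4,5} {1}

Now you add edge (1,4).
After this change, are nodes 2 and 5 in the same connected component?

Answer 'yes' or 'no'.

Answer: yes

Derivation:
Initial components: {0,2,3,4,5} {1}
Adding edge (1,4): merges {1} and {0,2,3,4,5}.
New components: {0,1,2,3,4,5}
Are 2 and 5 in the same component? yes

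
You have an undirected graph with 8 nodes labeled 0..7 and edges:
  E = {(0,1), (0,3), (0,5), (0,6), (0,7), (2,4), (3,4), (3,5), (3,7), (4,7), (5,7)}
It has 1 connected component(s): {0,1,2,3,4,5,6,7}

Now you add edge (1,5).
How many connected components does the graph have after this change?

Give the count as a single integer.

Answer: 1

Derivation:
Initial component count: 1
Add (1,5): endpoints already in same component. Count unchanged: 1.
New component count: 1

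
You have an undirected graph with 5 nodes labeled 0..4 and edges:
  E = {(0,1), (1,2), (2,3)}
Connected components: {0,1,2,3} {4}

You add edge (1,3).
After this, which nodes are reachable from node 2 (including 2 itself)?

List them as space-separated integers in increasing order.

Before: nodes reachable from 2: {0,1,2,3}
Adding (1,3): both endpoints already in same component. Reachability from 2 unchanged.
After: nodes reachable from 2: {0,1,2,3}

Answer: 0 1 2 3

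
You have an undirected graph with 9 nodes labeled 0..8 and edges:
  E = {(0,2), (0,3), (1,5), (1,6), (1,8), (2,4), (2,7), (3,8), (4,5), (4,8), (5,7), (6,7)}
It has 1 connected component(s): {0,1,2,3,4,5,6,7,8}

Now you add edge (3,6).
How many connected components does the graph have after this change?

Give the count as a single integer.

Initial component count: 1
Add (3,6): endpoints already in same component. Count unchanged: 1.
New component count: 1

Answer: 1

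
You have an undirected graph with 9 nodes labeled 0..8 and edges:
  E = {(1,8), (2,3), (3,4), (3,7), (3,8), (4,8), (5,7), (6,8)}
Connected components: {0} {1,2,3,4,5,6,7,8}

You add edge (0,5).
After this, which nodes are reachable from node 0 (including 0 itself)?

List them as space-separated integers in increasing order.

Before: nodes reachable from 0: {0}
Adding (0,5): merges 0's component with another. Reachability grows.
After: nodes reachable from 0: {0,1,2,3,4,5,6,7,8}

Answer: 0 1 2 3 4 5 6 7 8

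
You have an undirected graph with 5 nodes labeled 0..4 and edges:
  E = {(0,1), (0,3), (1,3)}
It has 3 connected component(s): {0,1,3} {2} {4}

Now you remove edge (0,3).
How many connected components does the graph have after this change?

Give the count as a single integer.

Initial component count: 3
Remove (0,3): not a bridge. Count unchanged: 3.
  After removal, components: {0,1,3} {2} {4}
New component count: 3

Answer: 3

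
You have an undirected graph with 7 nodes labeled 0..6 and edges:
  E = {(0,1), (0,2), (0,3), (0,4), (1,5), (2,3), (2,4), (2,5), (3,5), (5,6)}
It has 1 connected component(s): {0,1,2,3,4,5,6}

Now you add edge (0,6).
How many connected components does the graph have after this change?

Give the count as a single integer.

Answer: 1

Derivation:
Initial component count: 1
Add (0,6): endpoints already in same component. Count unchanged: 1.
New component count: 1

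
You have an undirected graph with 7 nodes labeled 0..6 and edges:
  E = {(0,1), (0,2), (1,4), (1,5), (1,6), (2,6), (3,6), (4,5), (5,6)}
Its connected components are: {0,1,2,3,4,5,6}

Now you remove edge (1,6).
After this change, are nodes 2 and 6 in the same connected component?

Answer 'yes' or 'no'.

Answer: yes

Derivation:
Initial components: {0,1,2,3,4,5,6}
Removing edge (1,6): not a bridge — component count unchanged at 1.
New components: {0,1,2,3,4,5,6}
Are 2 and 6 in the same component? yes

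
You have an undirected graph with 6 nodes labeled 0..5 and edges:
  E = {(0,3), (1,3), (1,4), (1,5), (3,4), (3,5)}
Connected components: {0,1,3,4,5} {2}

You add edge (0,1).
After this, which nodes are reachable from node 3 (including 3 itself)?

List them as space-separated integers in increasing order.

Answer: 0 1 3 4 5

Derivation:
Before: nodes reachable from 3: {0,1,3,4,5}
Adding (0,1): both endpoints already in same component. Reachability from 3 unchanged.
After: nodes reachable from 3: {0,1,3,4,5}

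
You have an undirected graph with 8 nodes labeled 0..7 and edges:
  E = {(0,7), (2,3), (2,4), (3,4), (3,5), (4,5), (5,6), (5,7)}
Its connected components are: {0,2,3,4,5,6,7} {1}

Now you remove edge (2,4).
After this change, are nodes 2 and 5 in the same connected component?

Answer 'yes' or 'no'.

Initial components: {0,2,3,4,5,6,7} {1}
Removing edge (2,4): not a bridge — component count unchanged at 2.
New components: {0,2,3,4,5,6,7} {1}
Are 2 and 5 in the same component? yes

Answer: yes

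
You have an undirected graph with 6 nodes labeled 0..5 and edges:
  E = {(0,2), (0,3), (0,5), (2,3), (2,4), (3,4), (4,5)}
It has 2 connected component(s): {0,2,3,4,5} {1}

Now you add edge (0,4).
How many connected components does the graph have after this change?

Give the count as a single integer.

Initial component count: 2
Add (0,4): endpoints already in same component. Count unchanged: 2.
New component count: 2

Answer: 2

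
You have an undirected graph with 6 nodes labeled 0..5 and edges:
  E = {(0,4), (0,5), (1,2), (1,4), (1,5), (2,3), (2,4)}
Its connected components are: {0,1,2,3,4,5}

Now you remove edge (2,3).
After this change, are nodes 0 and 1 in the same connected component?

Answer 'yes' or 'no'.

Answer: yes

Derivation:
Initial components: {0,1,2,3,4,5}
Removing edge (2,3): it was a bridge — component count 1 -> 2.
New components: {0,1,2,4,5} {3}
Are 0 and 1 in the same component? yes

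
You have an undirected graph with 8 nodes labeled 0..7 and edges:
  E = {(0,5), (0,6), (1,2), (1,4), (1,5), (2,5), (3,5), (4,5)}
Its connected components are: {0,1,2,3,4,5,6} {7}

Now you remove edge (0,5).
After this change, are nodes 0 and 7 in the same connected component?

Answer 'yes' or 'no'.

Answer: no

Derivation:
Initial components: {0,1,2,3,4,5,6} {7}
Removing edge (0,5): it was a bridge — component count 2 -> 3.
New components: {0,6} {1,2,3,4,5} {7}
Are 0 and 7 in the same component? no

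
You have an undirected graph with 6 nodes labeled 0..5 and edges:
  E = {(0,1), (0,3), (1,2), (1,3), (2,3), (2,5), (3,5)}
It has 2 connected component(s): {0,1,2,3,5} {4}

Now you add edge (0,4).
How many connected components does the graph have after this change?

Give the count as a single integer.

Answer: 1

Derivation:
Initial component count: 2
Add (0,4): merges two components. Count decreases: 2 -> 1.
New component count: 1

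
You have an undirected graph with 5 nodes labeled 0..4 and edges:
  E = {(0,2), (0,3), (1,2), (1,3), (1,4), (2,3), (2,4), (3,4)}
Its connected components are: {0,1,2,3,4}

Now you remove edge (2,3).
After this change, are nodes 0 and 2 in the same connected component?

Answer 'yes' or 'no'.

Initial components: {0,1,2,3,4}
Removing edge (2,3): not a bridge — component count unchanged at 1.
New components: {0,1,2,3,4}
Are 0 and 2 in the same component? yes

Answer: yes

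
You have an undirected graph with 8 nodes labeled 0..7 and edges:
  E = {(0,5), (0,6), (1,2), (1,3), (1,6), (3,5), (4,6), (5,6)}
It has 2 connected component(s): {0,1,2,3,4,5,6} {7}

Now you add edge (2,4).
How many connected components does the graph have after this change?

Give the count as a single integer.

Answer: 2

Derivation:
Initial component count: 2
Add (2,4): endpoints already in same component. Count unchanged: 2.
New component count: 2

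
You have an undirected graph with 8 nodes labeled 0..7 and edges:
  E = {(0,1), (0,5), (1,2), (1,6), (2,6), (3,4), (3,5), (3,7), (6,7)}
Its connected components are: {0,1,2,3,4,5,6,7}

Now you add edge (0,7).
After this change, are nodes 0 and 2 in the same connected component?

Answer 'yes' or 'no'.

Initial components: {0,1,2,3,4,5,6,7}
Adding edge (0,7): both already in same component {0,1,2,3,4,5,6,7}. No change.
New components: {0,1,2,3,4,5,6,7}
Are 0 and 2 in the same component? yes

Answer: yes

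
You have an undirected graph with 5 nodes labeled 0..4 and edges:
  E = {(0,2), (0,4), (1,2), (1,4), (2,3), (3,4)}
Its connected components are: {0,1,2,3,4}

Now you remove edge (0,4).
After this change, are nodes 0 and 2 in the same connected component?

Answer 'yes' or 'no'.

Initial components: {0,1,2,3,4}
Removing edge (0,4): not a bridge — component count unchanged at 1.
New components: {0,1,2,3,4}
Are 0 and 2 in the same component? yes

Answer: yes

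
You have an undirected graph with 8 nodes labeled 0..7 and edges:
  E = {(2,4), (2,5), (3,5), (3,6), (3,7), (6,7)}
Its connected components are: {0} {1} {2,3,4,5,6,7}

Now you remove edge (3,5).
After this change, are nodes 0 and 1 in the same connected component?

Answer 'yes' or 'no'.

Answer: no

Derivation:
Initial components: {0} {1} {2,3,4,5,6,7}
Removing edge (3,5): it was a bridge — component count 3 -> 4.
New components: {0} {1} {2,4,5} {3,6,7}
Are 0 and 1 in the same component? no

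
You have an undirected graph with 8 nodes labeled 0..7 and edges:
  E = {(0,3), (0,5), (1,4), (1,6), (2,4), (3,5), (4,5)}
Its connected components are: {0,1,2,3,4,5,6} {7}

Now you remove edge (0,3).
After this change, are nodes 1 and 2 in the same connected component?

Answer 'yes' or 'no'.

Initial components: {0,1,2,3,4,5,6} {7}
Removing edge (0,3): not a bridge — component count unchanged at 2.
New components: {0,1,2,3,4,5,6} {7}
Are 1 and 2 in the same component? yes

Answer: yes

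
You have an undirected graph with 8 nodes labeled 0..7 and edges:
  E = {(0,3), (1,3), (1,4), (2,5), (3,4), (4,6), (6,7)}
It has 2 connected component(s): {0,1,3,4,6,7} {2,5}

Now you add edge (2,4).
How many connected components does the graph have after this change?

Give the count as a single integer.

Answer: 1

Derivation:
Initial component count: 2
Add (2,4): merges two components. Count decreases: 2 -> 1.
New component count: 1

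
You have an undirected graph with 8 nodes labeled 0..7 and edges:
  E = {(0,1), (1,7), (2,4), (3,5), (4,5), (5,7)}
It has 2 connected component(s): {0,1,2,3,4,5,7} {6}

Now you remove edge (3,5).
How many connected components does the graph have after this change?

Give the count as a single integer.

Initial component count: 2
Remove (3,5): it was a bridge. Count increases: 2 -> 3.
  After removal, components: {0,1,2,4,5,7} {3} {6}
New component count: 3

Answer: 3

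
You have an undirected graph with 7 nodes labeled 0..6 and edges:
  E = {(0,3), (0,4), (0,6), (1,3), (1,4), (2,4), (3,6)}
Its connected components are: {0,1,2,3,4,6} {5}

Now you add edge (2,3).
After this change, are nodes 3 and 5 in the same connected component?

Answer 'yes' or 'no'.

Initial components: {0,1,2,3,4,6} {5}
Adding edge (2,3): both already in same component {0,1,2,3,4,6}. No change.
New components: {0,1,2,3,4,6} {5}
Are 3 and 5 in the same component? no

Answer: no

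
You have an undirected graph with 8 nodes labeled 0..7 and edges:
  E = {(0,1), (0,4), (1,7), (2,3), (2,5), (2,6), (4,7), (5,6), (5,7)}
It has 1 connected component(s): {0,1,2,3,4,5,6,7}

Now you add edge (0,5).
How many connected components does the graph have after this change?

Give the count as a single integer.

Initial component count: 1
Add (0,5): endpoints already in same component. Count unchanged: 1.
New component count: 1

Answer: 1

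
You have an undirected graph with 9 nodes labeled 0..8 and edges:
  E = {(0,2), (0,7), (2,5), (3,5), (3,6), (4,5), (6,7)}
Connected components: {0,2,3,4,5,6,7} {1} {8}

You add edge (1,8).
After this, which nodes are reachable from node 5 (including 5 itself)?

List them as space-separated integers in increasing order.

Before: nodes reachable from 5: {0,2,3,4,5,6,7}
Adding (1,8): merges two components, but neither contains 5. Reachability from 5 unchanged.
After: nodes reachable from 5: {0,2,3,4,5,6,7}

Answer: 0 2 3 4 5 6 7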